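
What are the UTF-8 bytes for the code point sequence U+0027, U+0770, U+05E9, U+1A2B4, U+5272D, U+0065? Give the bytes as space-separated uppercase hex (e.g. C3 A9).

27 DD B0 D7 A9 F0 9A 8A B4 F1 92 9C AD 65

U+0027: 1-byte form → 27.
U+0770: 2-byte form → DD B0.
U+05E9: 2-byte form → D7 A9.
U+1A2B4: 4-byte form → F0 9A 8A B4.
U+5272D: 4-byte form → F1 92 9C AD.
U+0065: 1-byte form → 65.
Concatenated (14 bytes): 27 DD B0 D7 A9 F0 9A 8A B4 F1 92 9C AD 65.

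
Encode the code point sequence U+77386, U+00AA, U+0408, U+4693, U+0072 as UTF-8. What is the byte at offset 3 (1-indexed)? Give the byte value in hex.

1-indexed offset 3 is 0-indexed offset 2.
U+77386 → 4-byte form F1 B7 8E 86 at offsets 0–3.
Offset 2 falls in char 1's range; it's byte 3 of F1 B7 8E 86 = 0x8E.

0x8E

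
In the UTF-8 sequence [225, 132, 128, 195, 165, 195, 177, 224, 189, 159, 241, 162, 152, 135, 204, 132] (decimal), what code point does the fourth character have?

U+0F5F

Offset 0: leading byte 0xE1 = 11100001 → 3-byte char #1 = E1 84 80.
Offset 3: leading byte 0xC3 = 11000011 → 2-byte char #2 = C3 A5.
Offset 5: leading byte 0xC3 = 11000011 → 2-byte char #3 = C3 B1.
Offset 7: leading byte 0xE0 = 11100000 → 3-byte char #4 = E0 BD 9F.
Leading byte 0xE0 = 11100000 matches 1110xxxx → 3-byte sequence.
Byte 1: 0xE0 = 11100000, payload 0000 (4 bits).
Byte 2: 0xBD = 10111101 (10xxxxxx ✓), payload 111101.
Byte 3: 0x9F = 10011111 (10xxxxxx ✓), payload 011111.
Concatenate: 0000111101011111 = 0xF5F (16 bits → U+0F5F).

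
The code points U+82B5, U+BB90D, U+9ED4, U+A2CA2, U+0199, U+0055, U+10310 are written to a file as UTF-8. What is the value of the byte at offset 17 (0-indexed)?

U+82B5 → 3-byte form E8 8A B5 at offsets 0–2.
U+BB90D → 4-byte form F2 BB A4 8D at offsets 3–6.
U+9ED4 → 3-byte form E9 BB 94 at offsets 7–9.
U+A2CA2 → 4-byte form F2 A2 B2 A2 at offsets 10–13.
U+0199 → 2-byte form C6 99 at offsets 14–15.
U+0055 → 1-byte form 55 at offsets 16–16.
U+10310 → 4-byte form F0 90 8C 90 at offsets 17–20.
Offset 17 falls in char 7's range; it's byte 1 of F0 90 8C 90 = 0xF0.

0xF0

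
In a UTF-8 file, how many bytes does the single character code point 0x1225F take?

4

U+1225F = 0x1225F. UTF-8 uses 1 byte below 0x80, 2 below 0x800, 3 below 0x10000, 4 up to 0x10FFFF. 0x1225F is in U+10000–U+10FFFF → 4 bytes.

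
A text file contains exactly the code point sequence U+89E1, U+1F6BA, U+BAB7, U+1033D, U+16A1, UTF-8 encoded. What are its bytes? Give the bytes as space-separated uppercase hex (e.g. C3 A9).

U+89E1: 3-byte form → E8 A7 A1.
U+1F6BA: 4-byte form → F0 9F 9A BA.
U+BAB7: 3-byte form → EB AA B7.
U+1033D: 4-byte form → F0 90 8C BD.
U+16A1: 3-byte form → E1 9A A1.
Concatenated (17 bytes): E8 A7 A1 F0 9F 9A BA EB AA B7 F0 90 8C BD E1 9A A1.

E8 A7 A1 F0 9F 9A BA EB AA B7 F0 90 8C BD E1 9A A1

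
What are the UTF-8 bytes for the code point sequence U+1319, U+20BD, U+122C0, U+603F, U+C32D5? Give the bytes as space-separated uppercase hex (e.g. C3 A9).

E1 8C 99 E2 82 BD F0 92 8B 80 E6 80 BF F3 83 8B 95

U+1319: 3-byte form → E1 8C 99.
U+20BD: 3-byte form → E2 82 BD.
U+122C0: 4-byte form → F0 92 8B 80.
U+603F: 3-byte form → E6 80 BF.
U+C32D5: 4-byte form → F3 83 8B 95.
Concatenated (17 bytes): E1 8C 99 E2 82 BD F0 92 8B 80 E6 80 BF F3 83 8B 95.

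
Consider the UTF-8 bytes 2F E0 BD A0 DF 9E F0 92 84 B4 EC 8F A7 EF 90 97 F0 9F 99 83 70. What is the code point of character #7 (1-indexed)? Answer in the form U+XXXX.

U+1F643

Offset 0: leading byte 0x2F = 00101111 → 1-byte char #1 = 2F.
Offset 1: leading byte 0xE0 = 11100000 → 3-byte char #2 = E0 BD A0.
Offset 4: leading byte 0xDF = 11011111 → 2-byte char #3 = DF 9E.
Offset 6: leading byte 0xF0 = 11110000 → 4-byte char #4 = F0 92 84 B4.
Offset 10: leading byte 0xEC = 11101100 → 3-byte char #5 = EC 8F A7.
Offset 13: leading byte 0xEF = 11101111 → 3-byte char #6 = EF 90 97.
Offset 16: leading byte 0xF0 = 11110000 → 4-byte char #7 = F0 9F 99 83.
Leading byte 0xF0 = 11110000 matches 11110xxx → 4-byte sequence.
Byte 1: 0xF0 = 11110000, payload 000 (3 bits).
Byte 2: 0x9F = 10011111 (10xxxxxx ✓), payload 011111.
Byte 3: 0x99 = 10011001 (10xxxxxx ✓), payload 011001.
Byte 4: 0x83 = 10000011 (10xxxxxx ✓), payload 000011.
Concatenate: 000011111011001000011 = 0x1F643 (21 bits → U+1F643).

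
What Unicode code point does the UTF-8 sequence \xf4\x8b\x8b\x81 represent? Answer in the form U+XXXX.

Leading byte 0xF4 = 11110100 matches 11110xxx → 4-byte sequence.
Byte 1: 0xF4 = 11110100, payload 100 (3 bits).
Byte 2: 0x8B = 10001011 (10xxxxxx ✓), payload 001011.
Byte 3: 0x8B = 10001011 (10xxxxxx ✓), payload 001011.
Byte 4: 0x81 = 10000001 (10xxxxxx ✓), payload 000001.
Concatenate: 100001011001011000001 = 0x10B2C1 (21 bits → U+10B2C1).

U+10B2C1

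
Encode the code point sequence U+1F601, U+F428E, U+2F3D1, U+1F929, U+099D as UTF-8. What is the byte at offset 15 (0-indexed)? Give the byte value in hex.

0xA9

U+1F601 → 4-byte form F0 9F 98 81 at offsets 0–3.
U+F428E → 4-byte form F3 B4 8A 8E at offsets 4–7.
U+2F3D1 → 4-byte form F0 AF 8F 91 at offsets 8–11.
U+1F929 → 4-byte form F0 9F A4 A9 at offsets 12–15.
Offset 15 falls in char 4's range; it's byte 4 of F0 9F A4 A9 = 0xA9.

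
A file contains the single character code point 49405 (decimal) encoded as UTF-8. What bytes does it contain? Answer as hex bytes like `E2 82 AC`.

EC 83 BD

U+C0FD = 0xC0FD = 49405 decimal. In range U+0800–U+FFFF → 3-byte form: 1110xxxx 10xxxxxx 10xxxxxx.
Binary (16 bits): 1100000011111101.
Split 4+6+6: 1100 | 000011 | 111101.
Byte 1: 11101100 = 0xEC.
Byte 2: 10000011 = 0x83.
Byte 3: 10111101 = 0xBD.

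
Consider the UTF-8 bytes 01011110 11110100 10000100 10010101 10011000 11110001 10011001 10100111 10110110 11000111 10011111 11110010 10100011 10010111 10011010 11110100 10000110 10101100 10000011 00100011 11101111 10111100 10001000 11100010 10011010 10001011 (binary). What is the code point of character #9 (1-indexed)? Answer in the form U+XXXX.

U+268B

Offset 0: leading byte 0x5E = 01011110 → 1-byte char #1 = 5E.
Offset 1: leading byte 0xF4 = 11110100 → 4-byte char #2 = F4 84 95 98.
Offset 5: leading byte 0xF1 = 11110001 → 4-byte char #3 = F1 99 A7 B6.
Offset 9: leading byte 0xC7 = 11000111 → 2-byte char #4 = C7 9F.
Offset 11: leading byte 0xF2 = 11110010 → 4-byte char #5 = F2 A3 97 9A.
Offset 15: leading byte 0xF4 = 11110100 → 4-byte char #6 = F4 86 AC 83.
Offset 19: leading byte 0x23 = 00100011 → 1-byte char #7 = 23.
Offset 20: leading byte 0xEF = 11101111 → 3-byte char #8 = EF BC 88.
Offset 23: leading byte 0xE2 = 11100010 → 3-byte char #9 = E2 9A 8B.
Leading byte 0xE2 = 11100010 matches 1110xxxx → 3-byte sequence.
Byte 1: 0xE2 = 11100010, payload 0010 (4 bits).
Byte 2: 0x9A = 10011010 (10xxxxxx ✓), payload 011010.
Byte 3: 0x8B = 10001011 (10xxxxxx ✓), payload 001011.
Concatenate: 0010011010001011 = 0x268B (16 bits → U+268B).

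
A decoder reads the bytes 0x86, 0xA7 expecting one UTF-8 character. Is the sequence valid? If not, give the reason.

invalid (continuation byte with no leading byte)

Byte 0x86 = 10000110 has the form 10xxxxxx — a continuation byte — but there is no preceding leading byte.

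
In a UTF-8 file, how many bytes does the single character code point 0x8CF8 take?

U+8CF8 = 0x8CF8. UTF-8 uses 1 byte below 0x80, 2 below 0x800, 3 below 0x10000, 4 up to 0x10FFFF. 0x8CF8 is in U+0800–U+FFFF → 3 bytes.

3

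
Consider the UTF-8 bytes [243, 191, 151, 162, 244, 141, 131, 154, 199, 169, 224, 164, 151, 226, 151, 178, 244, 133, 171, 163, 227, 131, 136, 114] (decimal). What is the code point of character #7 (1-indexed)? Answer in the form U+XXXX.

Offset 0: leading byte 0xF3 = 11110011 → 4-byte char #1 = F3 BF 97 A2.
Offset 4: leading byte 0xF4 = 11110100 → 4-byte char #2 = F4 8D 83 9A.
Offset 8: leading byte 0xC7 = 11000111 → 2-byte char #3 = C7 A9.
Offset 10: leading byte 0xE0 = 11100000 → 3-byte char #4 = E0 A4 97.
Offset 13: leading byte 0xE2 = 11100010 → 3-byte char #5 = E2 97 B2.
Offset 16: leading byte 0xF4 = 11110100 → 4-byte char #6 = F4 85 AB A3.
Offset 20: leading byte 0xE3 = 11100011 → 3-byte char #7 = E3 83 88.
Leading byte 0xE3 = 11100011 matches 1110xxxx → 3-byte sequence.
Byte 1: 0xE3 = 11100011, payload 0011 (4 bits).
Byte 2: 0x83 = 10000011 (10xxxxxx ✓), payload 000011.
Byte 3: 0x88 = 10001000 (10xxxxxx ✓), payload 001000.
Concatenate: 0011000011001000 = 0x30C8 (16 bits → U+30C8).

U+30C8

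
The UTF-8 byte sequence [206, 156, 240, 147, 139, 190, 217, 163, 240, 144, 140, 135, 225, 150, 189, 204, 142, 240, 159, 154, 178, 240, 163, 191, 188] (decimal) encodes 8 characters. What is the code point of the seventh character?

U+1F6B2

Offset 0: leading byte 0xCE = 11001110 → 2-byte char #1 = CE 9C.
Offset 2: leading byte 0xF0 = 11110000 → 4-byte char #2 = F0 93 8B BE.
Offset 6: leading byte 0xD9 = 11011001 → 2-byte char #3 = D9 A3.
Offset 8: leading byte 0xF0 = 11110000 → 4-byte char #4 = F0 90 8C 87.
Offset 12: leading byte 0xE1 = 11100001 → 3-byte char #5 = E1 96 BD.
Offset 15: leading byte 0xCC = 11001100 → 2-byte char #6 = CC 8E.
Offset 17: leading byte 0xF0 = 11110000 → 4-byte char #7 = F0 9F 9A B2.
Leading byte 0xF0 = 11110000 matches 11110xxx → 4-byte sequence.
Byte 1: 0xF0 = 11110000, payload 000 (3 bits).
Byte 2: 0x9F = 10011111 (10xxxxxx ✓), payload 011111.
Byte 3: 0x9A = 10011010 (10xxxxxx ✓), payload 011010.
Byte 4: 0xB2 = 10110010 (10xxxxxx ✓), payload 110010.
Concatenate: 000011111011010110010 = 0x1F6B2 (21 bits → U+1F6B2).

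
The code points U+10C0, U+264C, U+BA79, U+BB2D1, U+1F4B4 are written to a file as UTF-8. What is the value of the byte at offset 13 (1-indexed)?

1-indexed offset 13 is 0-indexed offset 12.
U+10C0 → 3-byte form E1 83 80 at offsets 0–2.
U+264C → 3-byte form E2 99 8C at offsets 3–5.
U+BA79 → 3-byte form EB A9 B9 at offsets 6–8.
U+BB2D1 → 4-byte form F2 BB 8B 91 at offsets 9–12.
Offset 12 falls in char 4's range; it's byte 4 of F2 BB 8B 91 = 0x91.

0x91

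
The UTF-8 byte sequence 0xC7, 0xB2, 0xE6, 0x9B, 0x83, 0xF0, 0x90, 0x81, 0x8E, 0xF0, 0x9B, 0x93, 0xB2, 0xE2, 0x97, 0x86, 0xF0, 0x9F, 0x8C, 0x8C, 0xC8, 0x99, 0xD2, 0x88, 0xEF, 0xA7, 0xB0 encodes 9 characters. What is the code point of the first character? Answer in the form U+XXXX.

Offset 0: leading byte 0xC7 = 11000111 → 2-byte char #1 = C7 B2.
Leading byte 0xC7 = 11000111 matches 110xxxxx → 2-byte sequence.
Byte 1: 0xC7 = 11000111, payload 00111 (5 bits).
Byte 2: 0xB2 = 10110010 (10xxxxxx ✓), payload 110010.
Concatenate: 00111110010 = 0x1F2 (11 bits → U+01F2).

U+01F2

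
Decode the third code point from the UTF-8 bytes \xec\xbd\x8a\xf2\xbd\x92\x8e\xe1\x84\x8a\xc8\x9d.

Offset 0: leading byte 0xEC = 11101100 → 3-byte char #1 = EC BD 8A.
Offset 3: leading byte 0xF2 = 11110010 → 4-byte char #2 = F2 BD 92 8E.
Offset 7: leading byte 0xE1 = 11100001 → 3-byte char #3 = E1 84 8A.
Leading byte 0xE1 = 11100001 matches 1110xxxx → 3-byte sequence.
Byte 1: 0xE1 = 11100001, payload 0001 (4 bits).
Byte 2: 0x84 = 10000100 (10xxxxxx ✓), payload 000100.
Byte 3: 0x8A = 10001010 (10xxxxxx ✓), payload 001010.
Concatenate: 0001000100001010 = 0x110A (16 bits → U+110A).

U+110A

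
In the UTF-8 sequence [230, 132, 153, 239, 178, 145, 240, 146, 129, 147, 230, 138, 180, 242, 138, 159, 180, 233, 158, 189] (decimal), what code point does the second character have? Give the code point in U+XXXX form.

U+FC91

Offset 0: leading byte 0xE6 = 11100110 → 3-byte char #1 = E6 84 99.
Offset 3: leading byte 0xEF = 11101111 → 3-byte char #2 = EF B2 91.
Leading byte 0xEF = 11101111 matches 1110xxxx → 3-byte sequence.
Byte 1: 0xEF = 11101111, payload 1111 (4 bits).
Byte 2: 0xB2 = 10110010 (10xxxxxx ✓), payload 110010.
Byte 3: 0x91 = 10010001 (10xxxxxx ✓), payload 010001.
Concatenate: 1111110010010001 = 0xFC91 (16 bits → U+FC91).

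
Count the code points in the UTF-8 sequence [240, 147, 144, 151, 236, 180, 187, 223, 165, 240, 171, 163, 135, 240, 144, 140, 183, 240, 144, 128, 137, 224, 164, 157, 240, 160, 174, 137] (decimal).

Byte at offset 0: 0xF0 = 11110000 → 4-byte char (#1). Advance 4.
Byte at offset 4: 0xEC = 11101100 → 3-byte char (#2). Advance 3.
Byte at offset 7: 0xDF = 11011111 → 2-byte char (#3). Advance 2.
Byte at offset 9: 0xF0 = 11110000 → 4-byte char (#4). Advance 4.
Byte at offset 13: 0xF0 = 11110000 → 4-byte char (#5). Advance 4.
Byte at offset 17: 0xF0 = 11110000 → 4-byte char (#6). Advance 4.
Byte at offset 21: 0xE0 = 11100000 → 3-byte char (#7). Advance 3.
Byte at offset 24: 0xF0 = 11110000 → 4-byte char (#8). Advance 4.
Reached end at offset 28 after 8 code points.

8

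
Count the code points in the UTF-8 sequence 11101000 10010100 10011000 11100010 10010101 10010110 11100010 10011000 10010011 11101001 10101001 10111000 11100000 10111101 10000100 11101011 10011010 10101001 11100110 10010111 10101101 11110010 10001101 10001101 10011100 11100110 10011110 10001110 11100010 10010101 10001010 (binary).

Byte at offset 0: 0xE8 = 11101000 → 3-byte char (#1). Advance 3.
Byte at offset 3: 0xE2 = 11100010 → 3-byte char (#2). Advance 3.
Byte at offset 6: 0xE2 = 11100010 → 3-byte char (#3). Advance 3.
Byte at offset 9: 0xE9 = 11101001 → 3-byte char (#4). Advance 3.
Byte at offset 12: 0xE0 = 11100000 → 3-byte char (#5). Advance 3.
Byte at offset 15: 0xEB = 11101011 → 3-byte char (#6). Advance 3.
Byte at offset 18: 0xE6 = 11100110 → 3-byte char (#7). Advance 3.
Byte at offset 21: 0xF2 = 11110010 → 4-byte char (#8). Advance 4.
Byte at offset 25: 0xE6 = 11100110 → 3-byte char (#9). Advance 3.
Byte at offset 28: 0xE2 = 11100010 → 3-byte char (#10). Advance 3.
Reached end at offset 31 after 10 code points.

10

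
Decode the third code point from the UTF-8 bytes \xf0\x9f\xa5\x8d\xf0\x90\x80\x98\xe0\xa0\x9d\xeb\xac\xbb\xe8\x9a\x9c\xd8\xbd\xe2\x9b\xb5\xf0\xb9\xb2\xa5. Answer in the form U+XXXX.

Offset 0: leading byte 0xF0 = 11110000 → 4-byte char #1 = F0 9F A5 8D.
Offset 4: leading byte 0xF0 = 11110000 → 4-byte char #2 = F0 90 80 98.
Offset 8: leading byte 0xE0 = 11100000 → 3-byte char #3 = E0 A0 9D.
Leading byte 0xE0 = 11100000 matches 1110xxxx → 3-byte sequence.
Byte 1: 0xE0 = 11100000, payload 0000 (4 bits).
Byte 2: 0xA0 = 10100000 (10xxxxxx ✓), payload 100000.
Byte 3: 0x9D = 10011101 (10xxxxxx ✓), payload 011101.
Concatenate: 0000100000011101 = 0x81D (16 bits → U+081D).

U+081D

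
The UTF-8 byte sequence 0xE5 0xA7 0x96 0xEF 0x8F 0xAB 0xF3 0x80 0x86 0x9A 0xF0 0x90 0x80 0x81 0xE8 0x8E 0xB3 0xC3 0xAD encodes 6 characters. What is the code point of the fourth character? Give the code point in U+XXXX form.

Offset 0: leading byte 0xE5 = 11100101 → 3-byte char #1 = E5 A7 96.
Offset 3: leading byte 0xEF = 11101111 → 3-byte char #2 = EF 8F AB.
Offset 6: leading byte 0xF3 = 11110011 → 4-byte char #3 = F3 80 86 9A.
Offset 10: leading byte 0xF0 = 11110000 → 4-byte char #4 = F0 90 80 81.
Leading byte 0xF0 = 11110000 matches 11110xxx → 4-byte sequence.
Byte 1: 0xF0 = 11110000, payload 000 (3 bits).
Byte 2: 0x90 = 10010000 (10xxxxxx ✓), payload 010000.
Byte 3: 0x80 = 10000000 (10xxxxxx ✓), payload 000000.
Byte 4: 0x81 = 10000001 (10xxxxxx ✓), payload 000001.
Concatenate: 000010000000000000001 = 0x10001 (21 bits → U+10001).

U+10001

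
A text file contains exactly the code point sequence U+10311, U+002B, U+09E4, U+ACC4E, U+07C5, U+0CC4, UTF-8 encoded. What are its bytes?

U+10311: 4-byte form → F0 90 8C 91.
U+002B: 1-byte form → 2B.
U+09E4: 3-byte form → E0 A7 A4.
U+ACC4E: 4-byte form → F2 AC B1 8E.
U+07C5: 2-byte form → DF 85.
U+0CC4: 3-byte form → E0 B3 84.
Concatenated (17 bytes): F0 90 8C 91 2B E0 A7 A4 F2 AC B1 8E DF 85 E0 B3 84.

F0 90 8C 91 2B E0 A7 A4 F2 AC B1 8E DF 85 E0 B3 84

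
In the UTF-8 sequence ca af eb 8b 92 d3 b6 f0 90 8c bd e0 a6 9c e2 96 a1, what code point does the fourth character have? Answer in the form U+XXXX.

Offset 0: leading byte 0xCA = 11001010 → 2-byte char #1 = CA AF.
Offset 2: leading byte 0xEB = 11101011 → 3-byte char #2 = EB 8B 92.
Offset 5: leading byte 0xD3 = 11010011 → 2-byte char #3 = D3 B6.
Offset 7: leading byte 0xF0 = 11110000 → 4-byte char #4 = F0 90 8C BD.
Leading byte 0xF0 = 11110000 matches 11110xxx → 4-byte sequence.
Byte 1: 0xF0 = 11110000, payload 000 (3 bits).
Byte 2: 0x90 = 10010000 (10xxxxxx ✓), payload 010000.
Byte 3: 0x8C = 10001100 (10xxxxxx ✓), payload 001100.
Byte 4: 0xBD = 10111101 (10xxxxxx ✓), payload 111101.
Concatenate: 000010000001100111101 = 0x1033D (21 bits → U+1033D).

U+1033D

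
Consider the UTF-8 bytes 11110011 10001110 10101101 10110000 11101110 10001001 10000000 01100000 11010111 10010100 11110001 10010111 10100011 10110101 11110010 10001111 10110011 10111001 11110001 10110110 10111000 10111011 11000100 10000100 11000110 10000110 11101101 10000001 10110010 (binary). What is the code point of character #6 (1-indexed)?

Offset 0: leading byte 0xF3 = 11110011 → 4-byte char #1 = F3 8E AD B0.
Offset 4: leading byte 0xEE = 11101110 → 3-byte char #2 = EE 89 80.
Offset 7: leading byte 0x60 = 01100000 → 1-byte char #3 = 60.
Offset 8: leading byte 0xD7 = 11010111 → 2-byte char #4 = D7 94.
Offset 10: leading byte 0xF1 = 11110001 → 4-byte char #5 = F1 97 A3 B5.
Offset 14: leading byte 0xF2 = 11110010 → 4-byte char #6 = F2 8F B3 B9.
Leading byte 0xF2 = 11110010 matches 11110xxx → 4-byte sequence.
Byte 1: 0xF2 = 11110010, payload 010 (3 bits).
Byte 2: 0x8F = 10001111 (10xxxxxx ✓), payload 001111.
Byte 3: 0xB3 = 10110011 (10xxxxxx ✓), payload 110011.
Byte 4: 0xB9 = 10111001 (10xxxxxx ✓), payload 111001.
Concatenate: 010001111110011111001 = 0x8FCF9 (21 bits → U+8FCF9).

U+8FCF9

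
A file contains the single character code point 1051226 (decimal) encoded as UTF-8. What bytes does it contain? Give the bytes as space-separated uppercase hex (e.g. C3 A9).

F4 80 A9 9A

U+100A5A = 0x100A5A = 1051226 decimal. In range U+10000–U+10FFFF → 4-byte form: 11110xxx 10xxxxxx 10xxxxxx 10xxxxxx.
Binary (21 bits): 100000000101001011010.
Split 3+6+6+6: 100 | 000000 | 101001 | 011010.
Byte 1: 11110100 = 0xF4.
Byte 2: 10000000 = 0x80.
Byte 3: 10101001 = 0xA9.
Byte 4: 10011010 = 0x9A.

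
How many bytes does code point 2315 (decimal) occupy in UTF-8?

3

U+090B = 0x90B. UTF-8 uses 1 byte below 0x80, 2 below 0x800, 3 below 0x10000, 4 up to 0x10FFFF. 0x90B is in U+0800–U+FFFF → 3 bytes.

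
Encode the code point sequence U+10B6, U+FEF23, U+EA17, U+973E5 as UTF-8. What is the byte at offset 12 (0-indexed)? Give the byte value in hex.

0x8F

U+10B6 → 3-byte form E1 82 B6 at offsets 0–2.
U+FEF23 → 4-byte form F3 BE BC A3 at offsets 3–6.
U+EA17 → 3-byte form EE A8 97 at offsets 7–9.
U+973E5 → 4-byte form F2 97 8F A5 at offsets 10–13.
Offset 12 falls in char 4's range; it's byte 3 of F2 97 8F A5 = 0x8F.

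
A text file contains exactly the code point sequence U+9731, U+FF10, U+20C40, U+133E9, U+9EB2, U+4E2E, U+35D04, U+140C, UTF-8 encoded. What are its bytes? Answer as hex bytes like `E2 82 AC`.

U+9731: 3-byte form → E9 9C B1.
U+FF10: 3-byte form → EF BC 90.
U+20C40: 4-byte form → F0 A0 B1 80.
U+133E9: 4-byte form → F0 93 8F A9.
U+9EB2: 3-byte form → E9 BA B2.
U+4E2E: 3-byte form → E4 B8 AE.
U+35D04: 4-byte form → F0 B5 B4 84.
U+140C: 3-byte form → E1 90 8C.
Concatenated (27 bytes): E9 9C B1 EF BC 90 F0 A0 B1 80 F0 93 8F A9 E9 BA B2 E4 B8 AE F0 B5 B4 84 E1 90 8C.

E9 9C B1 EF BC 90 F0 A0 B1 80 F0 93 8F A9 E9 BA B2 E4 B8 AE F0 B5 B4 84 E1 90 8C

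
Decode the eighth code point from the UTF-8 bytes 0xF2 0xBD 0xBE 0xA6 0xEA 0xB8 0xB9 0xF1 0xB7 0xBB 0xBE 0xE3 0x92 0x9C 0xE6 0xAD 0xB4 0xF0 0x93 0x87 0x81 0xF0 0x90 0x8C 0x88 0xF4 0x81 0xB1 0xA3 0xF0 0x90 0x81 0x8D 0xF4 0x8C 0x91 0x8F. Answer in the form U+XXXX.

Offset 0: leading byte 0xF2 = 11110010 → 4-byte char #1 = F2 BD BE A6.
Offset 4: leading byte 0xEA = 11101010 → 3-byte char #2 = EA B8 B9.
Offset 7: leading byte 0xF1 = 11110001 → 4-byte char #3 = F1 B7 BB BE.
Offset 11: leading byte 0xE3 = 11100011 → 3-byte char #4 = E3 92 9C.
Offset 14: leading byte 0xE6 = 11100110 → 3-byte char #5 = E6 AD B4.
Offset 17: leading byte 0xF0 = 11110000 → 4-byte char #6 = F0 93 87 81.
Offset 21: leading byte 0xF0 = 11110000 → 4-byte char #7 = F0 90 8C 88.
Offset 25: leading byte 0xF4 = 11110100 → 4-byte char #8 = F4 81 B1 A3.
Leading byte 0xF4 = 11110100 matches 11110xxx → 4-byte sequence.
Byte 1: 0xF4 = 11110100, payload 100 (3 bits).
Byte 2: 0x81 = 10000001 (10xxxxxx ✓), payload 000001.
Byte 3: 0xB1 = 10110001 (10xxxxxx ✓), payload 110001.
Byte 4: 0xA3 = 10100011 (10xxxxxx ✓), payload 100011.
Concatenate: 100000001110001100011 = 0x101C63 (21 bits → U+101C63).

U+101C63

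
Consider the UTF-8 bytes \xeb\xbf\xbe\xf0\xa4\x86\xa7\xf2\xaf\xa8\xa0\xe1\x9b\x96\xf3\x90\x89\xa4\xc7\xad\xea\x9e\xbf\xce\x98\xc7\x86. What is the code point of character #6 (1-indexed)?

Offset 0: leading byte 0xEB = 11101011 → 3-byte char #1 = EB BF BE.
Offset 3: leading byte 0xF0 = 11110000 → 4-byte char #2 = F0 A4 86 A7.
Offset 7: leading byte 0xF2 = 11110010 → 4-byte char #3 = F2 AF A8 A0.
Offset 11: leading byte 0xE1 = 11100001 → 3-byte char #4 = E1 9B 96.
Offset 14: leading byte 0xF3 = 11110011 → 4-byte char #5 = F3 90 89 A4.
Offset 18: leading byte 0xC7 = 11000111 → 2-byte char #6 = C7 AD.
Leading byte 0xC7 = 11000111 matches 110xxxxx → 2-byte sequence.
Byte 1: 0xC7 = 11000111, payload 00111 (5 bits).
Byte 2: 0xAD = 10101101 (10xxxxxx ✓), payload 101101.
Concatenate: 00111101101 = 0x1ED (11 bits → U+01ED).

U+01ED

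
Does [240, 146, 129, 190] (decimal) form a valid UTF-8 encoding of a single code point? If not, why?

Leading byte 0xF0 = 11110000 → 4-byte form.
Continuation bytes 0x92=10010010, 0x81=10000001, 0xBE=10111110 all match 10xxxxxx.
Decoded value 0x1207E is ≥ 0x10000 (shortest form) and not a surrogate.

valid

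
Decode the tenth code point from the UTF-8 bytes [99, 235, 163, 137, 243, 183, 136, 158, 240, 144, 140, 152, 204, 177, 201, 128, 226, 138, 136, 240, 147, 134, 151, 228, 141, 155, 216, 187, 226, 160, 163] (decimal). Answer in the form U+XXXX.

Offset 0: leading byte 0x63 = 01100011 → 1-byte char #1 = 63.
Offset 1: leading byte 0xEB = 11101011 → 3-byte char #2 = EB A3 89.
Offset 4: leading byte 0xF3 = 11110011 → 4-byte char #3 = F3 B7 88 9E.
Offset 8: leading byte 0xF0 = 11110000 → 4-byte char #4 = F0 90 8C 98.
Offset 12: leading byte 0xCC = 11001100 → 2-byte char #5 = CC B1.
Offset 14: leading byte 0xC9 = 11001001 → 2-byte char #6 = C9 80.
Offset 16: leading byte 0xE2 = 11100010 → 3-byte char #7 = E2 8A 88.
Offset 19: leading byte 0xF0 = 11110000 → 4-byte char #8 = F0 93 86 97.
Offset 23: leading byte 0xE4 = 11100100 → 3-byte char #9 = E4 8D 9B.
Offset 26: leading byte 0xD8 = 11011000 → 2-byte char #10 = D8 BB.
Leading byte 0xD8 = 11011000 matches 110xxxxx → 2-byte sequence.
Byte 1: 0xD8 = 11011000, payload 11000 (5 bits).
Byte 2: 0xBB = 10111011 (10xxxxxx ✓), payload 111011.
Concatenate: 11000111011 = 0x63B (11 bits → U+063B).

U+063B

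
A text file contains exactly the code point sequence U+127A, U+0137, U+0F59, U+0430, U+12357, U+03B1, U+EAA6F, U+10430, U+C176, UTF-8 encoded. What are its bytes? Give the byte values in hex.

U+127A: 3-byte form → E1 89 BA.
U+0137: 2-byte form → C4 B7.
U+0F59: 3-byte form → E0 BD 99.
U+0430: 2-byte form → D0 B0.
U+12357: 4-byte form → F0 92 8D 97.
U+03B1: 2-byte form → CE B1.
U+EAA6F: 4-byte form → F3 AA A9 AF.
U+10430: 4-byte form → F0 90 90 B0.
U+C176: 3-byte form → EC 85 B6.
Concatenated (27 bytes): E1 89 BA C4 B7 E0 BD 99 D0 B0 F0 92 8D 97 CE B1 F3 AA A9 AF F0 90 90 B0 EC 85 B6.

E1 89 BA C4 B7 E0 BD 99 D0 B0 F0 92 8D 97 CE B1 F3 AA A9 AF F0 90 90 B0 EC 85 B6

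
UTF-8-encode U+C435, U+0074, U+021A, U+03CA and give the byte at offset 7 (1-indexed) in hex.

1-indexed offset 7 is 0-indexed offset 6.
U+C435 → 3-byte form EC 90 B5 at offsets 0–2.
U+0074 → 1-byte form 74 at offsets 3–3.
U+021A → 2-byte form C8 9A at offsets 4–5.
U+03CA → 2-byte form CF 8A at offsets 6–7.
Offset 6 falls in char 4's range; it's byte 1 of CF 8A = 0xCF.

0xCF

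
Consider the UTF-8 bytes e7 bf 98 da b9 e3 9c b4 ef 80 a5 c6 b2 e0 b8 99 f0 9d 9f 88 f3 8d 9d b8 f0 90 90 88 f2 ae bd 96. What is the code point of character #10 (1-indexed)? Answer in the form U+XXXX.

Offset 0: leading byte 0xE7 = 11100111 → 3-byte char #1 = E7 BF 98.
Offset 3: leading byte 0xDA = 11011010 → 2-byte char #2 = DA B9.
Offset 5: leading byte 0xE3 = 11100011 → 3-byte char #3 = E3 9C B4.
Offset 8: leading byte 0xEF = 11101111 → 3-byte char #4 = EF 80 A5.
Offset 11: leading byte 0xC6 = 11000110 → 2-byte char #5 = C6 B2.
Offset 13: leading byte 0xE0 = 11100000 → 3-byte char #6 = E0 B8 99.
Offset 16: leading byte 0xF0 = 11110000 → 4-byte char #7 = F0 9D 9F 88.
Offset 20: leading byte 0xF3 = 11110011 → 4-byte char #8 = F3 8D 9D B8.
Offset 24: leading byte 0xF0 = 11110000 → 4-byte char #9 = F0 90 90 88.
Offset 28: leading byte 0xF2 = 11110010 → 4-byte char #10 = F2 AE BD 96.
Leading byte 0xF2 = 11110010 matches 11110xxx → 4-byte sequence.
Byte 1: 0xF2 = 11110010, payload 010 (3 bits).
Byte 2: 0xAE = 10101110 (10xxxxxx ✓), payload 101110.
Byte 3: 0xBD = 10111101 (10xxxxxx ✓), payload 111101.
Byte 4: 0x96 = 10010110 (10xxxxxx ✓), payload 010110.
Concatenate: 010101110111101010110 = 0xAEF56 (21 bits → U+AEF56).

U+AEF56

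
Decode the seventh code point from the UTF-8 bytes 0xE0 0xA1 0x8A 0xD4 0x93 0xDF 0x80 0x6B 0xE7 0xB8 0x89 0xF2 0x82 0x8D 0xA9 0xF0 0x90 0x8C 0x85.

U+10305

Offset 0: leading byte 0xE0 = 11100000 → 3-byte char #1 = E0 A1 8A.
Offset 3: leading byte 0xD4 = 11010100 → 2-byte char #2 = D4 93.
Offset 5: leading byte 0xDF = 11011111 → 2-byte char #3 = DF 80.
Offset 7: leading byte 0x6B = 01101011 → 1-byte char #4 = 6B.
Offset 8: leading byte 0xE7 = 11100111 → 3-byte char #5 = E7 B8 89.
Offset 11: leading byte 0xF2 = 11110010 → 4-byte char #6 = F2 82 8D A9.
Offset 15: leading byte 0xF0 = 11110000 → 4-byte char #7 = F0 90 8C 85.
Leading byte 0xF0 = 11110000 matches 11110xxx → 4-byte sequence.
Byte 1: 0xF0 = 11110000, payload 000 (3 bits).
Byte 2: 0x90 = 10010000 (10xxxxxx ✓), payload 010000.
Byte 3: 0x8C = 10001100 (10xxxxxx ✓), payload 001100.
Byte 4: 0x85 = 10000101 (10xxxxxx ✓), payload 000101.
Concatenate: 000010000001100000101 = 0x10305 (21 bits → U+10305).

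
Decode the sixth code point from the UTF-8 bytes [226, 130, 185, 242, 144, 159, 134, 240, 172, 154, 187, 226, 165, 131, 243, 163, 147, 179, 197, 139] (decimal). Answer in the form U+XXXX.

Offset 0: leading byte 0xE2 = 11100010 → 3-byte char #1 = E2 82 B9.
Offset 3: leading byte 0xF2 = 11110010 → 4-byte char #2 = F2 90 9F 86.
Offset 7: leading byte 0xF0 = 11110000 → 4-byte char #3 = F0 AC 9A BB.
Offset 11: leading byte 0xE2 = 11100010 → 3-byte char #4 = E2 A5 83.
Offset 14: leading byte 0xF3 = 11110011 → 4-byte char #5 = F3 A3 93 B3.
Offset 18: leading byte 0xC5 = 11000101 → 2-byte char #6 = C5 8B.
Leading byte 0xC5 = 11000101 matches 110xxxxx → 2-byte sequence.
Byte 1: 0xC5 = 11000101, payload 00101 (5 bits).
Byte 2: 0x8B = 10001011 (10xxxxxx ✓), payload 001011.
Concatenate: 00101001011 = 0x14B (11 bits → U+014B).

U+014B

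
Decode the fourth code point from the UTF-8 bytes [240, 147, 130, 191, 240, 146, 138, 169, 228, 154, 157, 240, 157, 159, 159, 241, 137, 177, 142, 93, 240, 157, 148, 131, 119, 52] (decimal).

U+1D7DF

Offset 0: leading byte 0xF0 = 11110000 → 4-byte char #1 = F0 93 82 BF.
Offset 4: leading byte 0xF0 = 11110000 → 4-byte char #2 = F0 92 8A A9.
Offset 8: leading byte 0xE4 = 11100100 → 3-byte char #3 = E4 9A 9D.
Offset 11: leading byte 0xF0 = 11110000 → 4-byte char #4 = F0 9D 9F 9F.
Leading byte 0xF0 = 11110000 matches 11110xxx → 4-byte sequence.
Byte 1: 0xF0 = 11110000, payload 000 (3 bits).
Byte 2: 0x9D = 10011101 (10xxxxxx ✓), payload 011101.
Byte 3: 0x9F = 10011111 (10xxxxxx ✓), payload 011111.
Byte 4: 0x9F = 10011111 (10xxxxxx ✓), payload 011111.
Concatenate: 000011101011111011111 = 0x1D7DF (21 bits → U+1D7DF).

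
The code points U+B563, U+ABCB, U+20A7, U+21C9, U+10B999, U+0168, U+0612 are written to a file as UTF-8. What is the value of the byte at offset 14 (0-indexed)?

U+B563 → 3-byte form EB 95 A3 at offsets 0–2.
U+ABCB → 3-byte form EA AF 8B at offsets 3–5.
U+20A7 → 3-byte form E2 82 A7 at offsets 6–8.
U+21C9 → 3-byte form E2 87 89 at offsets 9–11.
U+10B999 → 4-byte form F4 8B A6 99 at offsets 12–15.
Offset 14 falls in char 5's range; it's byte 3 of F4 8B A6 99 = 0xA6.

0xA6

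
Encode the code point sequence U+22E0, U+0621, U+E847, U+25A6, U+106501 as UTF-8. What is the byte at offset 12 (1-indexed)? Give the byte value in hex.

1-indexed offset 12 is 0-indexed offset 11.
U+22E0 → 3-byte form E2 8B A0 at offsets 0–2.
U+0621 → 2-byte form D8 A1 at offsets 3–4.
U+E847 → 3-byte form EE A1 87 at offsets 5–7.
U+25A6 → 3-byte form E2 96 A6 at offsets 8–10.
U+106501 → 4-byte form F4 86 94 81 at offsets 11–14.
Offset 11 falls in char 5's range; it's byte 1 of F4 86 94 81 = 0xF4.

0xF4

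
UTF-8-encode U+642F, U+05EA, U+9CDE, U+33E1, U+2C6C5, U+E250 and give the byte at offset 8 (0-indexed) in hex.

U+642F → 3-byte form E6 90 AF at offsets 0–2.
U+05EA → 2-byte form D7 AA at offsets 3–4.
U+9CDE → 3-byte form E9 B3 9E at offsets 5–7.
U+33E1 → 3-byte form E3 8F A1 at offsets 8–10.
Offset 8 falls in char 4's range; it's byte 1 of E3 8F A1 = 0xE3.

0xE3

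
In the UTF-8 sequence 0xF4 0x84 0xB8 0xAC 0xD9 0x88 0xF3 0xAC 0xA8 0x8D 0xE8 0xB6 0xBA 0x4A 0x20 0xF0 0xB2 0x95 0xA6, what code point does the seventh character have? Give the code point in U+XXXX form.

Offset 0: leading byte 0xF4 = 11110100 → 4-byte char #1 = F4 84 B8 AC.
Offset 4: leading byte 0xD9 = 11011001 → 2-byte char #2 = D9 88.
Offset 6: leading byte 0xF3 = 11110011 → 4-byte char #3 = F3 AC A8 8D.
Offset 10: leading byte 0xE8 = 11101000 → 3-byte char #4 = E8 B6 BA.
Offset 13: leading byte 0x4A = 01001010 → 1-byte char #5 = 4A.
Offset 14: leading byte 0x20 = 00100000 → 1-byte char #6 = 20.
Offset 15: leading byte 0xF0 = 11110000 → 4-byte char #7 = F0 B2 95 A6.
Leading byte 0xF0 = 11110000 matches 11110xxx → 4-byte sequence.
Byte 1: 0xF0 = 11110000, payload 000 (3 bits).
Byte 2: 0xB2 = 10110010 (10xxxxxx ✓), payload 110010.
Byte 3: 0x95 = 10010101 (10xxxxxx ✓), payload 010101.
Byte 4: 0xA6 = 10100110 (10xxxxxx ✓), payload 100110.
Concatenate: 000110010010101100110 = 0x32566 (21 bits → U+32566).

U+32566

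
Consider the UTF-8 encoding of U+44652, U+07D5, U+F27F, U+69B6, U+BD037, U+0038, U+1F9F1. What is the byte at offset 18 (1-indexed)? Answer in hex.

0xF0

1-indexed offset 18 is 0-indexed offset 17.
U+44652 → 4-byte form F1 84 99 92 at offsets 0–3.
U+07D5 → 2-byte form DF 95 at offsets 4–5.
U+F27F → 3-byte form EF 89 BF at offsets 6–8.
U+69B6 → 3-byte form E6 A6 B6 at offsets 9–11.
U+BD037 → 4-byte form F2 BD 80 B7 at offsets 12–15.
U+0038 → 1-byte form 38 at offsets 16–16.
U+1F9F1 → 4-byte form F0 9F A7 B1 at offsets 17–20.
Offset 17 falls in char 7's range; it's byte 1 of F0 9F A7 B1 = 0xF0.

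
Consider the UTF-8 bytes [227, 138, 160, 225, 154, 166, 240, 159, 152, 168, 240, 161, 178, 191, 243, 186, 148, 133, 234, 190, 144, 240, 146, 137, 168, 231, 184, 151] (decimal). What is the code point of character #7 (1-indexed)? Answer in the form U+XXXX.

Offset 0: leading byte 0xE3 = 11100011 → 3-byte char #1 = E3 8A A0.
Offset 3: leading byte 0xE1 = 11100001 → 3-byte char #2 = E1 9A A6.
Offset 6: leading byte 0xF0 = 11110000 → 4-byte char #3 = F0 9F 98 A8.
Offset 10: leading byte 0xF0 = 11110000 → 4-byte char #4 = F0 A1 B2 BF.
Offset 14: leading byte 0xF3 = 11110011 → 4-byte char #5 = F3 BA 94 85.
Offset 18: leading byte 0xEA = 11101010 → 3-byte char #6 = EA BE 90.
Offset 21: leading byte 0xF0 = 11110000 → 4-byte char #7 = F0 92 89 A8.
Leading byte 0xF0 = 11110000 matches 11110xxx → 4-byte sequence.
Byte 1: 0xF0 = 11110000, payload 000 (3 bits).
Byte 2: 0x92 = 10010010 (10xxxxxx ✓), payload 010010.
Byte 3: 0x89 = 10001001 (10xxxxxx ✓), payload 001001.
Byte 4: 0xA8 = 10101000 (10xxxxxx ✓), payload 101000.
Concatenate: 000010010001001101000 = 0x12268 (21 bits → U+12268).

U+12268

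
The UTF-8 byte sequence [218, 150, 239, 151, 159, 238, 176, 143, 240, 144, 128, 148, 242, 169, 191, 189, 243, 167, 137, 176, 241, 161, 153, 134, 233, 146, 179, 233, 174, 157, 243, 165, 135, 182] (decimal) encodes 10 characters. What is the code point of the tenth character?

Offset 0: leading byte 0xDA = 11011010 → 2-byte char #1 = DA 96.
Offset 2: leading byte 0xEF = 11101111 → 3-byte char #2 = EF 97 9F.
Offset 5: leading byte 0xEE = 11101110 → 3-byte char #3 = EE B0 8F.
Offset 8: leading byte 0xF0 = 11110000 → 4-byte char #4 = F0 90 80 94.
Offset 12: leading byte 0xF2 = 11110010 → 4-byte char #5 = F2 A9 BF BD.
Offset 16: leading byte 0xF3 = 11110011 → 4-byte char #6 = F3 A7 89 B0.
Offset 20: leading byte 0xF1 = 11110001 → 4-byte char #7 = F1 A1 99 86.
Offset 24: leading byte 0xE9 = 11101001 → 3-byte char #8 = E9 92 B3.
Offset 27: leading byte 0xE9 = 11101001 → 3-byte char #9 = E9 AE 9D.
Offset 30: leading byte 0xF3 = 11110011 → 4-byte char #10 = F3 A5 87 B6.
Leading byte 0xF3 = 11110011 matches 11110xxx → 4-byte sequence.
Byte 1: 0xF3 = 11110011, payload 011 (3 bits).
Byte 2: 0xA5 = 10100101 (10xxxxxx ✓), payload 100101.
Byte 3: 0x87 = 10000111 (10xxxxxx ✓), payload 000111.
Byte 4: 0xB6 = 10110110 (10xxxxxx ✓), payload 110110.
Concatenate: 011100101000111110110 = 0xE51F6 (21 bits → U+E51F6).

U+E51F6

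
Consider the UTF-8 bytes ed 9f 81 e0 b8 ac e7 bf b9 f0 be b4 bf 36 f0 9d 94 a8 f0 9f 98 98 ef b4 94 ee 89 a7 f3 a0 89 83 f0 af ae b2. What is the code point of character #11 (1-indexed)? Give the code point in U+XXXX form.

U+2FBB2

Offset 0: leading byte 0xED = 11101101 → 3-byte char #1 = ED 9F 81.
Offset 3: leading byte 0xE0 = 11100000 → 3-byte char #2 = E0 B8 AC.
Offset 6: leading byte 0xE7 = 11100111 → 3-byte char #3 = E7 BF B9.
Offset 9: leading byte 0xF0 = 11110000 → 4-byte char #4 = F0 BE B4 BF.
Offset 13: leading byte 0x36 = 00110110 → 1-byte char #5 = 36.
Offset 14: leading byte 0xF0 = 11110000 → 4-byte char #6 = F0 9D 94 A8.
Offset 18: leading byte 0xF0 = 11110000 → 4-byte char #7 = F0 9F 98 98.
Offset 22: leading byte 0xEF = 11101111 → 3-byte char #8 = EF B4 94.
Offset 25: leading byte 0xEE = 11101110 → 3-byte char #9 = EE 89 A7.
Offset 28: leading byte 0xF3 = 11110011 → 4-byte char #10 = F3 A0 89 83.
Offset 32: leading byte 0xF0 = 11110000 → 4-byte char #11 = F0 AF AE B2.
Leading byte 0xF0 = 11110000 matches 11110xxx → 4-byte sequence.
Byte 1: 0xF0 = 11110000, payload 000 (3 bits).
Byte 2: 0xAF = 10101111 (10xxxxxx ✓), payload 101111.
Byte 3: 0xAE = 10101110 (10xxxxxx ✓), payload 101110.
Byte 4: 0xB2 = 10110010 (10xxxxxx ✓), payload 110010.
Concatenate: 000101111101110110010 = 0x2FBB2 (21 bits → U+2FBB2).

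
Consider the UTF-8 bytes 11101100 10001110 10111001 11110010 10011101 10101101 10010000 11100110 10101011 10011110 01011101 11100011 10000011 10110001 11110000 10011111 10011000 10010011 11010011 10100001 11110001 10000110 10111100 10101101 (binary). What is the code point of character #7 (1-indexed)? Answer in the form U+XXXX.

Offset 0: leading byte 0xEC = 11101100 → 3-byte char #1 = EC 8E B9.
Offset 3: leading byte 0xF2 = 11110010 → 4-byte char #2 = F2 9D AD 90.
Offset 7: leading byte 0xE6 = 11100110 → 3-byte char #3 = E6 AB 9E.
Offset 10: leading byte 0x5D = 01011101 → 1-byte char #4 = 5D.
Offset 11: leading byte 0xE3 = 11100011 → 3-byte char #5 = E3 83 B1.
Offset 14: leading byte 0xF0 = 11110000 → 4-byte char #6 = F0 9F 98 93.
Offset 18: leading byte 0xD3 = 11010011 → 2-byte char #7 = D3 A1.
Leading byte 0xD3 = 11010011 matches 110xxxxx → 2-byte sequence.
Byte 1: 0xD3 = 11010011, payload 10011 (5 bits).
Byte 2: 0xA1 = 10100001 (10xxxxxx ✓), payload 100001.
Concatenate: 10011100001 = 0x4E1 (11 bits → U+04E1).

U+04E1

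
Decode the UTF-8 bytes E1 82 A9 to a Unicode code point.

U+10A9

Leading byte 0xE1 = 11100001 matches 1110xxxx → 3-byte sequence.
Byte 1: 0xE1 = 11100001, payload 0001 (4 bits).
Byte 2: 0x82 = 10000010 (10xxxxxx ✓), payload 000010.
Byte 3: 0xA9 = 10101001 (10xxxxxx ✓), payload 101001.
Concatenate: 0001000010101001 = 0x10A9 (16 bits → U+10A9).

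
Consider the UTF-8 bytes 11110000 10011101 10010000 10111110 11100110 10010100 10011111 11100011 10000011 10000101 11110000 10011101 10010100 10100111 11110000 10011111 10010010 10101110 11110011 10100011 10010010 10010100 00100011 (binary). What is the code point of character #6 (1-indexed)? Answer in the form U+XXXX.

U+E3494

Offset 0: leading byte 0xF0 = 11110000 → 4-byte char #1 = F0 9D 90 BE.
Offset 4: leading byte 0xE6 = 11100110 → 3-byte char #2 = E6 94 9F.
Offset 7: leading byte 0xE3 = 11100011 → 3-byte char #3 = E3 83 85.
Offset 10: leading byte 0xF0 = 11110000 → 4-byte char #4 = F0 9D 94 A7.
Offset 14: leading byte 0xF0 = 11110000 → 4-byte char #5 = F0 9F 92 AE.
Offset 18: leading byte 0xF3 = 11110011 → 4-byte char #6 = F3 A3 92 94.
Leading byte 0xF3 = 11110011 matches 11110xxx → 4-byte sequence.
Byte 1: 0xF3 = 11110011, payload 011 (3 bits).
Byte 2: 0xA3 = 10100011 (10xxxxxx ✓), payload 100011.
Byte 3: 0x92 = 10010010 (10xxxxxx ✓), payload 010010.
Byte 4: 0x94 = 10010100 (10xxxxxx ✓), payload 010100.
Concatenate: 011100011010010010100 = 0xE3494 (21 bits → U+E3494).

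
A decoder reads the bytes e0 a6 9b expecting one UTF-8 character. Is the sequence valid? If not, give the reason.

valid

Leading byte 0xE0 = 11100000 → 3-byte form.
Continuation bytes 0xA6=10100110, 0x9B=10011011 all match 10xxxxxx.
Decoded value 0x99B is ≥ 0x800 (shortest form) and not a surrogate.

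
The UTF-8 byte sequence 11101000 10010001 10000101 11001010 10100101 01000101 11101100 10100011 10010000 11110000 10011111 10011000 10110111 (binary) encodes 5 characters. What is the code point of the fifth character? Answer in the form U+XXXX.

Offset 0: leading byte 0xE8 = 11101000 → 3-byte char #1 = E8 91 85.
Offset 3: leading byte 0xCA = 11001010 → 2-byte char #2 = CA A5.
Offset 5: leading byte 0x45 = 01000101 → 1-byte char #3 = 45.
Offset 6: leading byte 0xEC = 11101100 → 3-byte char #4 = EC A3 90.
Offset 9: leading byte 0xF0 = 11110000 → 4-byte char #5 = F0 9F 98 B7.
Leading byte 0xF0 = 11110000 matches 11110xxx → 4-byte sequence.
Byte 1: 0xF0 = 11110000, payload 000 (3 bits).
Byte 2: 0x9F = 10011111 (10xxxxxx ✓), payload 011111.
Byte 3: 0x98 = 10011000 (10xxxxxx ✓), payload 011000.
Byte 4: 0xB7 = 10110111 (10xxxxxx ✓), payload 110111.
Concatenate: 000011111011000110111 = 0x1F637 (21 bits → U+1F637).

U+1F637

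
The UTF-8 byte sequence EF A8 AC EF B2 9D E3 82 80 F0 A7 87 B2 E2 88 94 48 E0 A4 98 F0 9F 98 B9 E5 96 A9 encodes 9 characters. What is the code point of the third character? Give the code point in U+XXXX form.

U+3080

Offset 0: leading byte 0xEF = 11101111 → 3-byte char #1 = EF A8 AC.
Offset 3: leading byte 0xEF = 11101111 → 3-byte char #2 = EF B2 9D.
Offset 6: leading byte 0xE3 = 11100011 → 3-byte char #3 = E3 82 80.
Leading byte 0xE3 = 11100011 matches 1110xxxx → 3-byte sequence.
Byte 1: 0xE3 = 11100011, payload 0011 (4 bits).
Byte 2: 0x82 = 10000010 (10xxxxxx ✓), payload 000010.
Byte 3: 0x80 = 10000000 (10xxxxxx ✓), payload 000000.
Concatenate: 0011000010000000 = 0x3080 (16 bits → U+3080).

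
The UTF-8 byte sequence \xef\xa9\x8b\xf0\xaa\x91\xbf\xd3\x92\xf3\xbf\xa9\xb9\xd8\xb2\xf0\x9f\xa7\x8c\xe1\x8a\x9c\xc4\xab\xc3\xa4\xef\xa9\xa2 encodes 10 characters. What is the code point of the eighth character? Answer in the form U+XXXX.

U+012B

Offset 0: leading byte 0xEF = 11101111 → 3-byte char #1 = EF A9 8B.
Offset 3: leading byte 0xF0 = 11110000 → 4-byte char #2 = F0 AA 91 BF.
Offset 7: leading byte 0xD3 = 11010011 → 2-byte char #3 = D3 92.
Offset 9: leading byte 0xF3 = 11110011 → 4-byte char #4 = F3 BF A9 B9.
Offset 13: leading byte 0xD8 = 11011000 → 2-byte char #5 = D8 B2.
Offset 15: leading byte 0xF0 = 11110000 → 4-byte char #6 = F0 9F A7 8C.
Offset 19: leading byte 0xE1 = 11100001 → 3-byte char #7 = E1 8A 9C.
Offset 22: leading byte 0xC4 = 11000100 → 2-byte char #8 = C4 AB.
Leading byte 0xC4 = 11000100 matches 110xxxxx → 2-byte sequence.
Byte 1: 0xC4 = 11000100, payload 00100 (5 bits).
Byte 2: 0xAB = 10101011 (10xxxxxx ✓), payload 101011.
Concatenate: 00100101011 = 0x12B (11 bits → U+012B).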